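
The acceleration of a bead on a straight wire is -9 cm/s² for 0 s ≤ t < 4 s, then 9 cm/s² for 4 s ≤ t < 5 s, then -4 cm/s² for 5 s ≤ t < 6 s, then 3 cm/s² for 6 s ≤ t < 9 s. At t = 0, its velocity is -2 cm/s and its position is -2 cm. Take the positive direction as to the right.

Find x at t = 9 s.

On each constant-a segment, Δv = aΔt and Δx = v₀Δt + ½aΔt²; chain segment to segment.
0–4 s: v starts -2 cm/s; Δx = -2·4 + ½·-9·4² = -80 cm; v ends -38 cm/s.
4–5 s: v starts -38 cm/s; Δx = -38·1 + ½·9·1² = -33.5 cm; v ends -29 cm/s.
5–6 s: v starts -29 cm/s; Δx = -29·1 + ½·-4·1² = -31 cm; v ends -33 cm/s.
6–9 s: v starts -33 cm/s; Δx = -33·3 + ½·3·3² = -85.5 cm; v ends -24 cm/s.
x(9) = -2 + Σ Δx = -232 cm.

-232 cm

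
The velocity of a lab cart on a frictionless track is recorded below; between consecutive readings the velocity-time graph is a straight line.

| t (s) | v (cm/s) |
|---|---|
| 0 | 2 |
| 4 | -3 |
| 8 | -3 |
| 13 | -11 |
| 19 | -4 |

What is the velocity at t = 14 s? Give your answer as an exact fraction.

On 13–19 s the graph is linear from -11 to -4 cm/s: v(14) = -11 + (-4 − -11)·(14 − 13)/(19 − 13) = -59/6 cm/s.

-59/6 cm/s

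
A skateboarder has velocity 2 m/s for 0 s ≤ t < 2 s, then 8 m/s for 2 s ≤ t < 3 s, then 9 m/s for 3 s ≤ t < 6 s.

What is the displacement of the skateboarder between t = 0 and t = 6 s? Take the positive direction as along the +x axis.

Displacement is the signed area under the v-t curve.
0–2 s: 2 × 2 = 4 m
2–3 s: 8 × 1 = 8 m
3–6 s: 9 × 3 = 27 m
Net displacement = 39 m

39 m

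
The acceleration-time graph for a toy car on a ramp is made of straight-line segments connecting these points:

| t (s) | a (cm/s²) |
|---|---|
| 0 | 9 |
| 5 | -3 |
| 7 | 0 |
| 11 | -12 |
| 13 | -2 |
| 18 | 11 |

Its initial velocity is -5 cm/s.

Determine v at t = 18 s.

-8.5 cm/s

Δv equals the area under the a-t graph; then v = v₀ + Δv.
0–5 s: ½(9 + -3)(5) = 15 cm/s
5–7 s: ½(-3 + 0)(2) = -3 cm/s
7–11 s: ½(0 + -12)(4) = -24 cm/s
11–13 s: ½(-12 + -2)(2) = -14 cm/s
13–18 s: ½(-2 + 11)(5) = 22.5 cm/s
Δv = -3.5 cm/s, so v(18) = -5 + (-3.5) = -8.5 cm/s.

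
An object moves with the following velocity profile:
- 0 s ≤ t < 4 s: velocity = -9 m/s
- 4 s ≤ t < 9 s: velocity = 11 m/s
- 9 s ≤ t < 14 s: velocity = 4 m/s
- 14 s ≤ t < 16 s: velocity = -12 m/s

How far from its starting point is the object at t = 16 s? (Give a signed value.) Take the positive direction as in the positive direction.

15 m

Displacement is the signed area under the v-t curve.
0–4 s: -9 × 4 = -36 m
4–9 s: 11 × 5 = 55 m
9–14 s: 4 × 5 = 20 m
14–16 s: -12 × 2 = -24 m
Net displacement = 15 m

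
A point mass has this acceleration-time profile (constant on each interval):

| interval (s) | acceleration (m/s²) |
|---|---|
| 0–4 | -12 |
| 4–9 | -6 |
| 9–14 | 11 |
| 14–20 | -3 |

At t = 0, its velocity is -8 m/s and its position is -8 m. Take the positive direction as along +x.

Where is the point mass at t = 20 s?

-1023.5 m

On each constant-a segment, Δv = aΔt and Δx = v₀Δt + ½aΔt²; chain segment to segment.
0–4 s: v starts -8 m/s; Δx = -8·4 + ½·-12·4² = -128 m; v ends -56 m/s.
4–9 s: v starts -56 m/s; Δx = -56·5 + ½·-6·5² = -355 m; v ends -86 m/s.
9–14 s: v starts -86 m/s; Δx = -86·5 + ½·11·5² = -292.5 m; v ends -31 m/s.
14–20 s: v starts -31 m/s; Δx = -31·6 + ½·-3·6² = -240 m; v ends -49 m/s.
x(20) = -8 + Σ Δx = -1023.5 m.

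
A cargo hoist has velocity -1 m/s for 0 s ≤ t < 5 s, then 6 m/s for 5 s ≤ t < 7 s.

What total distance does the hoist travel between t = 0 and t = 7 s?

17 m

Total distance travelled is ∫|v| dt — sum the magnitudes of each area piece.
0–5 s: |-1| × 5 = 5 m
5–7 s: |6| × 2 = 12 m
Total distance = 17 m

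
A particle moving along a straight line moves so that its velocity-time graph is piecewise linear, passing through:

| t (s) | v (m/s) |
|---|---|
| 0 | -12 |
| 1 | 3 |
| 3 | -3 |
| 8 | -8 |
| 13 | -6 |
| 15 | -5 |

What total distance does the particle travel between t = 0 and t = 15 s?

Distance (not displacement) is the total path length: add the absolute areas under v-t.
0–1 s: v = 0 at t = 0.8 s; triangle areas 4.8 + 0.3 = 5.1 m
1–3 s: v = 0 at t = 2 s; triangle areas 1.5 + 1.5 = 3 m
3–8 s: |½(-3 + -8)(5)| = 27.5 m
8–13 s: |½(-8 + -6)(5)| = 35 m
13–15 s: |½(-6 + -5)(2)| = 11 m
Total distance = 81.6 m

81.6 m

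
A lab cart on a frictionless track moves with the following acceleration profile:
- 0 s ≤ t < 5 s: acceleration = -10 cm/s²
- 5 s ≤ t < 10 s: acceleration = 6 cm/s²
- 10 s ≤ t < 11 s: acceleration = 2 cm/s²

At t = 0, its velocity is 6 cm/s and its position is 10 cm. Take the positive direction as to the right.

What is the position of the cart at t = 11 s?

On each constant-a segment, Δv = aΔt and Δx = v₀Δt + ½aΔt²; chain segment to segment.
0–5 s: v starts 6 cm/s; Δx = 6·5 + ½·-10·5² = -95 cm; v ends -44 cm/s.
5–10 s: v starts -44 cm/s; Δx = -44·5 + ½·6·5² = -145 cm; v ends -14 cm/s.
10–11 s: v starts -14 cm/s; Δx = -14·1 + ½·2·1² = -13 cm; v ends -12 cm/s.
x(11) = 10 + Σ Δx = -243 cm.

-243 cm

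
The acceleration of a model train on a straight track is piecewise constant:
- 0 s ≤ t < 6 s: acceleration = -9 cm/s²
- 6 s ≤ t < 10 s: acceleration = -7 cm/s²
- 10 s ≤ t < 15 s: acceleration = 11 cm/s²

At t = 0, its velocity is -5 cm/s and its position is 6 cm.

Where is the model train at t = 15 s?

-775.5 cm

On each constant-a segment, Δv = aΔt and Δx = v₀Δt + ½aΔt²; chain segment to segment.
0–6 s: v starts -5 cm/s; Δx = -5·6 + ½·-9·6² = -192 cm; v ends -59 cm/s.
6–10 s: v starts -59 cm/s; Δx = -59·4 + ½·-7·4² = -292 cm; v ends -87 cm/s.
10–15 s: v starts -87 cm/s; Δx = -87·5 + ½·11·5² = -297.5 cm; v ends -32 cm/s.
x(15) = 6 + Σ Δx = -775.5 cm.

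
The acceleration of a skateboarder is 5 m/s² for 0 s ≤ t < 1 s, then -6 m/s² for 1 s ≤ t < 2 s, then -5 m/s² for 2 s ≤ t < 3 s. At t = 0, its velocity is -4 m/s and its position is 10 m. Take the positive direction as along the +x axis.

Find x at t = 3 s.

-1 m

On each constant-a segment, Δv = aΔt and Δx = v₀Δt + ½aΔt²; chain segment to segment.
0–1 s: v starts -4 m/s; Δx = -4·1 + ½·5·1² = -1.5 m; v ends 1 m/s.
1–2 s: v starts 1 m/s; Δx = 1·1 + ½·-6·1² = -2 m; v ends -5 m/s.
2–3 s: v starts -5 m/s; Δx = -5·1 + ½·-5·1² = -7.5 m; v ends -10 m/s.
x(3) = 10 + Σ Δx = -1 m.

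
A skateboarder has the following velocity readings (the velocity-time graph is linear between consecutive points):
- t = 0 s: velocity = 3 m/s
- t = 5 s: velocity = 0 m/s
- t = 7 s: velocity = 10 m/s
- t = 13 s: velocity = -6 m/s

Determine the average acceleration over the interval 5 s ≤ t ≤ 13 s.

Average acceleration = Δv/Δt = (-6 − 0)/(13 − 5) = -0.75 m/s².

-0.75 m/s²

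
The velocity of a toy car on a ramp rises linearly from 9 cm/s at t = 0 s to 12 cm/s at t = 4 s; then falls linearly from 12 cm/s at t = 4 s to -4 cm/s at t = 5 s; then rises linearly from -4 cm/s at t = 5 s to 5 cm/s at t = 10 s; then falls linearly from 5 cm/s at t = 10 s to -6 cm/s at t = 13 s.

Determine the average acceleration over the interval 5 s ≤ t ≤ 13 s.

-0.25 cm/s²

Average acceleration = Δv/Δt = (-6 − -4)/(13 − 5) = -0.25 cm/s².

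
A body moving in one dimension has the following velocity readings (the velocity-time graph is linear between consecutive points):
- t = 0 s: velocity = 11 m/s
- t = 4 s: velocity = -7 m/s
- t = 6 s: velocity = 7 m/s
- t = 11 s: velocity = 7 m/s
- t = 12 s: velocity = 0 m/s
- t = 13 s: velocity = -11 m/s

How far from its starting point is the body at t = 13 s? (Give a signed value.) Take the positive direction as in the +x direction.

Displacement is the signed area under the v-t curve.
0–4 s: ½(11 + -7)(4) = 8 m
4–6 s: ½(-7 + 7)(2) = 0 m
6–11 s: 7 × 5 = 35 m
11–12 s: ½(7 + 0)(1) = 3.5 m
12–13 s: ½(0 + -11)(1) = -5.5 m
Net displacement = 41 m

41 m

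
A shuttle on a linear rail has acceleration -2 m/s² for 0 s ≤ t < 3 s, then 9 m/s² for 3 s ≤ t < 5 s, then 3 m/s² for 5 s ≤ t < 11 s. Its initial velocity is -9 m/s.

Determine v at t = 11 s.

Δv equals the area under the a-t graph; then v = v₀ + Δv.
0–3 s: -2 × 3 = -6 m/s
3–5 s: 9 × 2 = 18 m/s
5–11 s: 3 × 6 = 18 m/s
Δv = 30 m/s, so v(11) = -9 + (30) = 21 m/s.

21 m/s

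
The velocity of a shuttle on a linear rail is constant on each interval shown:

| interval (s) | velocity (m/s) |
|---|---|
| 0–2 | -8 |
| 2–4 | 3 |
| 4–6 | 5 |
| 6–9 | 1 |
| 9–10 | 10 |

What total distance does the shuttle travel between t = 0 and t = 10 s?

Distance (not displacement) is the total path length: add the absolute areas under v-t.
0–2 s: |-8| × 2 = 16 m
2–4 s: |3| × 2 = 6 m
4–6 s: |5| × 2 = 10 m
6–9 s: |1| × 3 = 3 m
9–10 s: |10| × 1 = 10 m
Total distance = 45 m

45 m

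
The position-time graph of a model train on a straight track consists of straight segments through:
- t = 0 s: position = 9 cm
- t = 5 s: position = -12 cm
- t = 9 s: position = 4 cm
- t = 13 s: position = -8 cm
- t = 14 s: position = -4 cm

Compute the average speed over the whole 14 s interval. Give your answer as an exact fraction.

53/14 cm/s

Average speed = (total path length)/(elapsed time); on a piecewise-linear x-t graph the path length is Σ|Δx|.
0–5 s: |Δx| = |-12 − 9| = 21 cm
5–9 s: |Δx| = |4 − -12| = 16 cm
9–13 s: |Δx| = |-8 − 4| = 12 cm
13–14 s: |Δx| = |-4 − -8| = 4 cm
Total path = 53 cm; average speed = 53/14 = 53/14 cm/s.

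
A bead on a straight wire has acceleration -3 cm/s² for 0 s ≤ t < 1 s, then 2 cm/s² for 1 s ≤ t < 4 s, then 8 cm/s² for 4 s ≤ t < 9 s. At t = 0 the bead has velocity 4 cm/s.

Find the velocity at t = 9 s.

47 cm/s

Δv equals the area under the a-t graph; then v = v₀ + Δv.
0–1 s: -3 × 1 = -3 cm/s
1–4 s: 2 × 3 = 6 cm/s
4–9 s: 8 × 5 = 40 cm/s
Δv = 43 cm/s, so v(9) = 4 + (43) = 47 cm/s.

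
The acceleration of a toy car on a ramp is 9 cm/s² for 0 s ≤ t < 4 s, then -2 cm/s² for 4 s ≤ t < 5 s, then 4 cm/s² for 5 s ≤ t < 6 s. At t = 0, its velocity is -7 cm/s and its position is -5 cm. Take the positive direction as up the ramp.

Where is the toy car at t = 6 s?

On each constant-a segment, Δv = aΔt and Δx = v₀Δt + ½aΔt²; chain segment to segment.
0–4 s: v starts -7 cm/s; Δx = -7·4 + ½·9·4² = 44 cm; v ends 29 cm/s.
4–5 s: v starts 29 cm/s; Δx = 29·1 + ½·-2·1² = 28 cm; v ends 27 cm/s.
5–6 s: v starts 27 cm/s; Δx = 27·1 + ½·4·1² = 29 cm; v ends 31 cm/s.
x(6) = -5 + Σ Δx = 96 cm.

96 cm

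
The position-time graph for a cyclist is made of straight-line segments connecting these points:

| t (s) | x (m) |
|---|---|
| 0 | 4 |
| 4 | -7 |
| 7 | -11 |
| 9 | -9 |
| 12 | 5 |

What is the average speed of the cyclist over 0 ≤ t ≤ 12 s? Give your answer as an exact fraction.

Average speed = (total path length)/(elapsed time); on a piecewise-linear x-t graph the path length is Σ|Δx|.
0–4 s: |Δx| = |-7 − 4| = 11 m
4–7 s: |Δx| = |-11 − -7| = 4 m
7–9 s: |Δx| = |-9 − -11| = 2 m
9–12 s: |Δx| = |5 − -9| = 14 m
Total path = 31 m; average speed = 31/12 = 31/12 m/s.

31/12 m/s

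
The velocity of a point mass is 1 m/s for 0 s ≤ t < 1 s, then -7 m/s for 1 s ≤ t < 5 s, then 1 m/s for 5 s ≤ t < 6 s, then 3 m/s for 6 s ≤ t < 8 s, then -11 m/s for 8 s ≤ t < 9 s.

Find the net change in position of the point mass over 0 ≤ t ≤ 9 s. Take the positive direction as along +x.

-31 m

Displacement is the signed area under the v-t curve.
0–1 s: 1 × 1 = 1 m
1–5 s: -7 × 4 = -28 m
5–6 s: 1 × 1 = 1 m
6–8 s: 3 × 2 = 6 m
8–9 s: -11 × 1 = -11 m
Net displacement = -31 m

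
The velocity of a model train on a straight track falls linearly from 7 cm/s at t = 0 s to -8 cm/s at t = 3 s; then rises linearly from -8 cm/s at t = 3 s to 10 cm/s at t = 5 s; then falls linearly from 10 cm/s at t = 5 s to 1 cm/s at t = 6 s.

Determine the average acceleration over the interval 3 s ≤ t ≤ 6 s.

3 cm/s²

Average acceleration = Δv/Δt = (1 − -8)/(6 − 3) = 3 cm/s².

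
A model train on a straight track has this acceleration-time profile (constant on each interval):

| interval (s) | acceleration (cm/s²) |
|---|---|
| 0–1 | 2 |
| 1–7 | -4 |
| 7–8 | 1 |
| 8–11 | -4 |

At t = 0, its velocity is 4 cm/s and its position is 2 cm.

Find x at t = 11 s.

-115.5 cm

On each constant-a segment, Δv = aΔt and Δx = v₀Δt + ½aΔt²; chain segment to segment.
0–1 s: v starts 4 cm/s; Δx = 4·1 + ½·2·1² = 5 cm; v ends 6 cm/s.
1–7 s: v starts 6 cm/s; Δx = 6·6 + ½·-4·6² = -36 cm; v ends -18 cm/s.
7–8 s: v starts -18 cm/s; Δx = -18·1 + ½·1·1² = -17.5 cm; v ends -17 cm/s.
8–11 s: v starts -17 cm/s; Δx = -17·3 + ½·-4·3² = -69 cm; v ends -29 cm/s.
x(11) = 2 + Σ Δx = -115.5 cm.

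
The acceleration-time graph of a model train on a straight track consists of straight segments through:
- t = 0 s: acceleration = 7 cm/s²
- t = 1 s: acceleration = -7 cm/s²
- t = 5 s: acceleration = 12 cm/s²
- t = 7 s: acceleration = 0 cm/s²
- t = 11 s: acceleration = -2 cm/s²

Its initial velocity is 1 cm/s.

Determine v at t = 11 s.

Δv equals the area under the a-t graph; then v = v₀ + Δv.
0–1 s: ½(7 + -7)(1) = 0 cm/s
1–5 s: ½(-7 + 12)(4) = 10 cm/s
5–7 s: ½(12 + 0)(2) = 12 cm/s
7–11 s: ½(0 + -2)(4) = -4 cm/s
Δv = 18 cm/s, so v(11) = 1 + (18) = 19 cm/s.

19 cm/s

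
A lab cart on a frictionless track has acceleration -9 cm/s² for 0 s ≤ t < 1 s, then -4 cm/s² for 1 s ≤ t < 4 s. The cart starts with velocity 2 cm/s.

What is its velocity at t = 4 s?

-19 cm/s

Δv equals the area under the a-t graph; then v = v₀ + Δv.
0–1 s: -9 × 1 = -9 cm/s
1–4 s: -4 × 3 = -12 cm/s
Δv = -21 cm/s, so v(4) = 2 + (-21) = -19 cm/s.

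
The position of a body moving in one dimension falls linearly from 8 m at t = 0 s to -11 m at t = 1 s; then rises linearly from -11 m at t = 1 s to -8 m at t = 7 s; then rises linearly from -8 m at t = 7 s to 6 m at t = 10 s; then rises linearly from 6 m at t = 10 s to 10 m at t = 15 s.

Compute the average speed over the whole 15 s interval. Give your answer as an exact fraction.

8/3 m/s

Average speed = (total path length)/(elapsed time); on a piecewise-linear x-t graph the path length is Σ|Δx|.
0–1 s: |Δx| = |-11 − 8| = 19 m
1–7 s: |Δx| = |-8 − -11| = 3 m
7–10 s: |Δx| = |6 − -8| = 14 m
10–15 s: |Δx| = |10 − 6| = 4 m
Total path = 40 m; average speed = 40/15 = 8/3 m/s.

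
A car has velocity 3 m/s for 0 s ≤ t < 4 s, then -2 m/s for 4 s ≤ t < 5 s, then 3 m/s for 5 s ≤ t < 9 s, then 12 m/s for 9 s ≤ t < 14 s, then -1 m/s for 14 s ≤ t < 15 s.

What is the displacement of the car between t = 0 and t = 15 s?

Net displacement equals the area under the velocity-time graph (areas below the axis count negative).
0–4 s: 3 × 4 = 12 m
4–5 s: -2 × 1 = -2 m
5–9 s: 3 × 4 = 12 m
9–14 s: 12 × 5 = 60 m
14–15 s: -1 × 1 = -1 m
Net displacement = 81 m

81 m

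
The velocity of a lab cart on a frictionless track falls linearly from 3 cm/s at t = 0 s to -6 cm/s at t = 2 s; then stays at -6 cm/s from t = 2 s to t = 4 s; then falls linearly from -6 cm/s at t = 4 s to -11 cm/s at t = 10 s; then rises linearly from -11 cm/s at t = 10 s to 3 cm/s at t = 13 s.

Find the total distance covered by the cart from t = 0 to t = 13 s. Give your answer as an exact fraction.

1147/14 cm

Distance (not displacement) is the total path length: add the absolute areas under v-t.
0–2 s: v = 0 at t = 2/3 s; triangle areas 1 + 4 = 5 cm
2–4 s: |-6| × 2 = 12 cm
4–10 s: |½(-6 + -11)(6)| = 51 cm
10–13 s: v = 0 at t = 173/14 s; triangle areas 363/28 + 27/28 = 195/14 cm
Total distance = 1147/14 cm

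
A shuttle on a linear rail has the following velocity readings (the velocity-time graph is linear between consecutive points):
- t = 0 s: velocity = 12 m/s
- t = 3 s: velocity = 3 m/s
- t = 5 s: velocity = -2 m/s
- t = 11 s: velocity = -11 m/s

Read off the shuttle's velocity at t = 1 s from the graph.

On 0–3 s the graph is linear from 12 to 3 m/s: v(1) = 12 + (3 − 12)·(1 − 0)/(3 − 0) = 9 m/s.

9 m/s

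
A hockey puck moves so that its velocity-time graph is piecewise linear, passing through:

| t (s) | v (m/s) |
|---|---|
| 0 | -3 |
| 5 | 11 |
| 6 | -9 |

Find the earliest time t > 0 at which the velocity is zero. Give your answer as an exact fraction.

t = 15/14 s

v changes sign on 0–5 s (from -3 to 11); the graph is linear there, so v = 0 at t = 0 + (3)·(5 − 0)/(11 − -3) = 15/14 s.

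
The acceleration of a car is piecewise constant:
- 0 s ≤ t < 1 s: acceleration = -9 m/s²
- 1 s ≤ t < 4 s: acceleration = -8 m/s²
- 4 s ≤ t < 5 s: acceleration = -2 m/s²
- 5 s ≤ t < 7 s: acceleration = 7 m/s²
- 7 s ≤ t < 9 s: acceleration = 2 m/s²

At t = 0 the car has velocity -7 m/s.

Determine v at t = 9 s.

Δv equals the area under the a-t graph; then v = v₀ + Δv.
0–1 s: -9 × 1 = -9 m/s
1–4 s: -8 × 3 = -24 m/s
4–5 s: -2 × 1 = -2 m/s
5–7 s: 7 × 2 = 14 m/s
7–9 s: 2 × 2 = 4 m/s
Δv = -17 m/s, so v(9) = -7 + (-17) = -24 m/s.

-24 m/s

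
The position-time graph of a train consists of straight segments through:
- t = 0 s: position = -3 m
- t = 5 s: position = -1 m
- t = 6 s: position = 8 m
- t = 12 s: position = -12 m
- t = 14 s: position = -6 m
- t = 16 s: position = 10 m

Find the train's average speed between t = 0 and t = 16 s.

Average speed = (total path length)/(elapsed time); on a piecewise-linear x-t graph the path length is Σ|Δx|.
0–5 s: |Δx| = |-1 − -3| = 2 m
5–6 s: |Δx| = |8 − -1| = 9 m
6–12 s: |Δx| = |-12 − 8| = 20 m
12–14 s: |Δx| = |-6 − -12| = 6 m
14–16 s: |Δx| = |10 − -6| = 16 m
Total path = 53 m; average speed = 53/16 = 3.3125 m/s.

3.3125 m/s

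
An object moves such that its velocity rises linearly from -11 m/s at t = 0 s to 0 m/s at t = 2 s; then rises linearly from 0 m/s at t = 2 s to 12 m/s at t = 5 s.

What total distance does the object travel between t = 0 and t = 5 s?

29 m

Distance (not displacement) is the total path length: add the absolute areas under v-t.
0–2 s: |½(-11 + 0)(2)| = 11 m
2–5 s: |½(0 + 12)(3)| = 18 m
Total distance = 29 m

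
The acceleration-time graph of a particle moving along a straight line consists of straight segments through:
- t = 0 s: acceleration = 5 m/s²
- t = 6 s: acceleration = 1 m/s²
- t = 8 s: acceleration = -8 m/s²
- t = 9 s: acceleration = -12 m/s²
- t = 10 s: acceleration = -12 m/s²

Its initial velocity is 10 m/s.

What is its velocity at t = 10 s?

-1 m/s

Δv equals the area under the a-t graph; then v = v₀ + Δv.
0–6 s: ½(5 + 1)(6) = 18 m/s
6–8 s: ½(1 + -8)(2) = -7 m/s
8–9 s: ½(-8 + -12)(1) = -10 m/s
9–10 s: -12 × 1 = -12 m/s
Δv = -11 m/s, so v(10) = 10 + (-11) = -1 m/s.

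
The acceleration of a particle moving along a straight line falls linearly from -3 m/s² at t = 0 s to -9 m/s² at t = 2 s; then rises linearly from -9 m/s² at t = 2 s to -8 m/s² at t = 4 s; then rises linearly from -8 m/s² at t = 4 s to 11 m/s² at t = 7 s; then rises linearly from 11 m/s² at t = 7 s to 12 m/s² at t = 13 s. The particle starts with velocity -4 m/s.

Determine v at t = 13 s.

Δv equals the area under the a-t graph; then v = v₀ + Δv.
0–2 s: ½(-3 + -9)(2) = -12 m/s
2–4 s: ½(-9 + -8)(2) = -17 m/s
4–7 s: ½(-8 + 11)(3) = 4.5 m/s
7–13 s: ½(11 + 12)(6) = 69 m/s
Δv = 44.5 m/s, so v(13) = -4 + (44.5) = 40.5 m/s.

40.5 m/s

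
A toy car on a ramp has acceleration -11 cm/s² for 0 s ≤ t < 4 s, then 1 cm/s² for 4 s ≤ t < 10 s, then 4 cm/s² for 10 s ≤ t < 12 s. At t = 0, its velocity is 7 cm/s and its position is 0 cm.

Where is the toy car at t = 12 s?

-318 cm

On each constant-a segment, Δv = aΔt and Δx = v₀Δt + ½aΔt²; chain segment to segment.
0–4 s: v starts 7 cm/s; Δx = 7·4 + ½·-11·4² = -60 cm; v ends -37 cm/s.
4–10 s: v starts -37 cm/s; Δx = -37·6 + ½·1·6² = -204 cm; v ends -31 cm/s.
10–12 s: v starts -31 cm/s; Δx = -31·2 + ½·4·2² = -54 cm; v ends -23 cm/s.
x(12) = 0 + Σ Δx = -318 cm.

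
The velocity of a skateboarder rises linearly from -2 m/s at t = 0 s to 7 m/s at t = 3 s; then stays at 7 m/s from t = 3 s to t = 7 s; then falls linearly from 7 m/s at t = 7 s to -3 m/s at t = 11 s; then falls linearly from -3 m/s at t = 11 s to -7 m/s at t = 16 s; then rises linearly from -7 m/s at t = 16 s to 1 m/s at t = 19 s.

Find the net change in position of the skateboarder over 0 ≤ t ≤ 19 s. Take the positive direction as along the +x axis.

9.5 m

Displacement is the signed area under the v-t curve.
0–3 s: ½(-2 + 7)(3) = 7.5 m
3–7 s: 7 × 4 = 28 m
7–11 s: ½(7 + -3)(4) = 8 m
11–16 s: ½(-3 + -7)(5) = -25 m
16–19 s: ½(-7 + 1)(3) = -9 m
Net displacement = 9.5 m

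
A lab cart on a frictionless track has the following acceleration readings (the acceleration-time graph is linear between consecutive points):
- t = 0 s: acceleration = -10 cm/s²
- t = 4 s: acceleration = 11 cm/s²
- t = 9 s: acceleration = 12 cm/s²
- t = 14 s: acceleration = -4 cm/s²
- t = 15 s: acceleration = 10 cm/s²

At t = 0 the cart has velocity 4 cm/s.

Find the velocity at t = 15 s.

Δv equals the area under the a-t graph; then v = v₀ + Δv.
0–4 s: ½(-10 + 11)(4) = 2 cm/s
4–9 s: ½(11 + 12)(5) = 57.5 cm/s
9–14 s: ½(12 + -4)(5) = 20 cm/s
14–15 s: ½(-4 + 10)(1) = 3 cm/s
Δv = 82.5 cm/s, so v(15) = 4 + (82.5) = 86.5 cm/s.

86.5 cm/s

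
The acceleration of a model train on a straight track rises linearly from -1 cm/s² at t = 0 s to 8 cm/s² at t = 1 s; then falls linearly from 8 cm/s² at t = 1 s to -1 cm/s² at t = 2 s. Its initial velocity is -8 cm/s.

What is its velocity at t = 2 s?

-1 cm/s

Δv equals the area under the a-t graph; then v = v₀ + Δv.
0–1 s: ½(-1 + 8)(1) = 3.5 cm/s
1–2 s: ½(8 + -1)(1) = 3.5 cm/s
Δv = 7 cm/s, so v(2) = -8 + (7) = -1 cm/s.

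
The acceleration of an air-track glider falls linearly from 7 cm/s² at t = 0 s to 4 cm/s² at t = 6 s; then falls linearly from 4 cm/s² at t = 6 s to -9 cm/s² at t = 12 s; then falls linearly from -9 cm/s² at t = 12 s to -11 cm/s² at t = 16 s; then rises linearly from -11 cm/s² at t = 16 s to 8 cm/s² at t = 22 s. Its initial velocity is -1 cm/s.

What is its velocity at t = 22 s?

-32 cm/s

Δv equals the area under the a-t graph; then v = v₀ + Δv.
0–6 s: ½(7 + 4)(6) = 33 cm/s
6–12 s: ½(4 + -9)(6) = -15 cm/s
12–16 s: ½(-9 + -11)(4) = -40 cm/s
16–22 s: ½(-11 + 8)(6) = -9 cm/s
Δv = -31 cm/s, so v(22) = -1 + (-31) = -32 cm/s.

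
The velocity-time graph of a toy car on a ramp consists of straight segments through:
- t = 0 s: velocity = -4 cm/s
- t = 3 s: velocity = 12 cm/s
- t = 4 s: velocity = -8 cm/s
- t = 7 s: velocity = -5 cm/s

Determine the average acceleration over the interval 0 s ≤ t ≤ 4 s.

Average acceleration = Δv/Δt = (-8 − -4)/(4 − 0) = -1 cm/s².

-1 cm/s²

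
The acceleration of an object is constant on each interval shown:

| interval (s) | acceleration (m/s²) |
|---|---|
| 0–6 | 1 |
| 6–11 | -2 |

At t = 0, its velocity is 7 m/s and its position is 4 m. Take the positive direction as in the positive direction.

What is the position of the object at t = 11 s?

104 m

On each constant-a segment, Δv = aΔt and Δx = v₀Δt + ½aΔt²; chain segment to segment.
0–6 s: v starts 7 m/s; Δx = 7·6 + ½·1·6² = 60 m; v ends 13 m/s.
6–11 s: v starts 13 m/s; Δx = 13·5 + ½·-2·5² = 40 m; v ends 3 m/s.
x(11) = 4 + Σ Δx = 104 m.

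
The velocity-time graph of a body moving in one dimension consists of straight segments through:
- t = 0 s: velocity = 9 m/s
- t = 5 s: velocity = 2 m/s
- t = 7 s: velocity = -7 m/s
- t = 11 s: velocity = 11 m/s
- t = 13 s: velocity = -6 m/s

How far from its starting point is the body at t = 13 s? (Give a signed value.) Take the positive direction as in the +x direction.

35.5 m

Net displacement equals the area under the velocity-time graph (areas below the axis count negative).
0–5 s: ½(9 + 2)(5) = 27.5 m
5–7 s: ½(2 + -7)(2) = -5 m
7–11 s: ½(-7 + 11)(4) = 8 m
11–13 s: ½(11 + -6)(2) = 5 m
Net displacement = 35.5 m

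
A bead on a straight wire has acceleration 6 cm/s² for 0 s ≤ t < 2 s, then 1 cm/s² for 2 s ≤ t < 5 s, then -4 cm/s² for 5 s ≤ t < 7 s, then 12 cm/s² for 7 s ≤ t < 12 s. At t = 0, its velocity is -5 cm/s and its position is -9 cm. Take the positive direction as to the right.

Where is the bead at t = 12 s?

On each constant-a segment, Δv = aΔt and Δx = v₀Δt + ½aΔt²; chain segment to segment.
0–2 s: v starts -5 cm/s; Δx = -5·2 + ½·6·2² = 2 cm; v ends 7 cm/s.
2–5 s: v starts 7 cm/s; Δx = 7·3 + ½·1·3² = 25.5 cm; v ends 10 cm/s.
5–7 s: v starts 10 cm/s; Δx = 10·2 + ½·-4·2² = 12 cm; v ends 2 cm/s.
7–12 s: v starts 2 cm/s; Δx = 2·5 + ½·12·5² = 160 cm; v ends 62 cm/s.
x(12) = -9 + Σ Δx = 190.5 cm.

190.5 cm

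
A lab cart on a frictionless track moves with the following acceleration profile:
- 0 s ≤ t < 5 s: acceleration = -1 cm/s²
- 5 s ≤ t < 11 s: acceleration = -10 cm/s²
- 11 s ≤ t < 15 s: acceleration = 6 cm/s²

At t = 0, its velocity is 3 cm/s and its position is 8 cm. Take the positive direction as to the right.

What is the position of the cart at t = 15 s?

On each constant-a segment, Δv = aΔt and Δx = v₀Δt + ½aΔt²; chain segment to segment.
0–5 s: v starts 3 cm/s; Δx = 3·5 + ½·-1·5² = 2.5 cm; v ends -2 cm/s.
5–11 s: v starts -2 cm/s; Δx = -2·6 + ½·-10·6² = -192 cm; v ends -62 cm/s.
11–15 s: v starts -62 cm/s; Δx = -62·4 + ½·6·4² = -200 cm; v ends -38 cm/s.
x(15) = 8 + Σ Δx = -381.5 cm.

-381.5 cm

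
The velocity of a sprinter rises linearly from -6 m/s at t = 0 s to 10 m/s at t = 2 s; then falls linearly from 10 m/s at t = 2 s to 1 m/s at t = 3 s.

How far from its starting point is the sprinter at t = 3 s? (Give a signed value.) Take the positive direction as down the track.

9.5 m

Displacement is the signed area under the v-t curve.
0–2 s: ½(-6 + 10)(2) = 4 m
2–3 s: ½(10 + 1)(1) = 5.5 m
Net displacement = 9.5 m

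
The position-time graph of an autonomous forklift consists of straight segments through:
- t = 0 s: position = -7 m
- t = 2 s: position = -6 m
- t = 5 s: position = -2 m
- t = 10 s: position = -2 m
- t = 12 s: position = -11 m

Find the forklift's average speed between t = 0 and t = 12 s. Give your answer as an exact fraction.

7/6 m/s

Average speed = (total path length)/(elapsed time); on a piecewise-linear x-t graph the path length is Σ|Δx|.
0–2 s: |Δx| = |-6 − -7| = 1 m
2–5 s: |Δx| = |-2 − -6| = 4 m
5–10 s: |Δx| = |-2 − -2| = 0 m
10–12 s: |Δx| = |-11 − -2| = 9 m
Total path = 14 m; average speed = 14/12 = 7/6 m/s.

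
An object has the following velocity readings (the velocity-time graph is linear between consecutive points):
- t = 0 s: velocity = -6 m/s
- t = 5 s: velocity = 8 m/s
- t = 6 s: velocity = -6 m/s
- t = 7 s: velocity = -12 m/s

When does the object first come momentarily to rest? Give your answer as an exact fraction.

v changes sign on 0–5 s (from -6 to 8); the graph is linear there, so v = 0 at t = 0 + (6)·(5 − 0)/(8 − -6) = 15/7 s.

t = 15/7 s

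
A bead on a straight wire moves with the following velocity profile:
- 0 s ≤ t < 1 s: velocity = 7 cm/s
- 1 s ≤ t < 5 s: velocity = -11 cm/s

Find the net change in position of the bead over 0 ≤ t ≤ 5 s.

-37 cm

Net displacement equals the area under the velocity-time graph (areas below the axis count negative).
0–1 s: 7 × 1 = 7 cm
1–5 s: -11 × 4 = -44 cm
Net displacement = -37 cm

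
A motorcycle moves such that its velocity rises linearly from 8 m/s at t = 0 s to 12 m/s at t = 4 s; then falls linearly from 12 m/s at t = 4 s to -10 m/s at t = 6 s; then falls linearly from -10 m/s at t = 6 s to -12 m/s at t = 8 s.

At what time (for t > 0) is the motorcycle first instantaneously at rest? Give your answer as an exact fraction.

v changes sign on 4–6 s (from 12 to -10); the graph is linear there, so v = 0 at t = 4 + (-12)·(6 − 4)/(-10 − 12) = 56/11 s.

t = 56/11 s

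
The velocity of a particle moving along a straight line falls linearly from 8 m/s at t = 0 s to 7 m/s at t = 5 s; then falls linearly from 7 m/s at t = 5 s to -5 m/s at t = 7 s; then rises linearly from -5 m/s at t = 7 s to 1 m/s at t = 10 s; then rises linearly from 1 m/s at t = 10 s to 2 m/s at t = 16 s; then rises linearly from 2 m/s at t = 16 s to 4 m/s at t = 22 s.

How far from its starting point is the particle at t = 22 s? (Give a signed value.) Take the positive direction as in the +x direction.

60.5 m

Net displacement equals the area under the velocity-time graph (areas below the axis count negative).
0–5 s: ½(8 + 7)(5) = 37.5 m
5–7 s: ½(7 + -5)(2) = 2 m
7–10 s: ½(-5 + 1)(3) = -6 m
10–16 s: ½(1 + 2)(6) = 9 m
16–22 s: ½(2 + 4)(6) = 18 m
Net displacement = 60.5 m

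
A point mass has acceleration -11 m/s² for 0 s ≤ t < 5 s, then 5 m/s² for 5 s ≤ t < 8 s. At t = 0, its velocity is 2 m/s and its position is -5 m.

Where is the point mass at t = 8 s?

On each constant-a segment, Δv = aΔt and Δx = v₀Δt + ½aΔt²; chain segment to segment.
0–5 s: v starts 2 m/s; Δx = 2·5 + ½·-11·5² = -127.5 m; v ends -53 m/s.
5–8 s: v starts -53 m/s; Δx = -53·3 + ½·5·3² = -136.5 m; v ends -38 m/s.
x(8) = -5 + Σ Δx = -269 m.

-269 m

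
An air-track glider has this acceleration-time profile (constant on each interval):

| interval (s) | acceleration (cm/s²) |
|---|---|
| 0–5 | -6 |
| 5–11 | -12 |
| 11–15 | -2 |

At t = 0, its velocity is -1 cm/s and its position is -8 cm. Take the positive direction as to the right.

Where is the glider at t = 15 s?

-918 cm

On each constant-a segment, Δv = aΔt and Δx = v₀Δt + ½aΔt²; chain segment to segment.
0–5 s: v starts -1 cm/s; Δx = -1·5 + ½·-6·5² = -80 cm; v ends -31 cm/s.
5–11 s: v starts -31 cm/s; Δx = -31·6 + ½·-12·6² = -402 cm; v ends -103 cm/s.
11–15 s: v starts -103 cm/s; Δx = -103·4 + ½·-2·4² = -428 cm; v ends -111 cm/s.
x(15) = -8 + Σ Δx = -918 cm.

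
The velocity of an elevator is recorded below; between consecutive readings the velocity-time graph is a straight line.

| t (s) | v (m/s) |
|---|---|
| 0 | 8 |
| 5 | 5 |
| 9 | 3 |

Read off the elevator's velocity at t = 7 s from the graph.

On 5–9 s the graph is linear from 5 to 3 m/s: v(7) = 5 + (3 − 5)·(7 − 5)/(9 − 5) = 4 m/s.

4 m/s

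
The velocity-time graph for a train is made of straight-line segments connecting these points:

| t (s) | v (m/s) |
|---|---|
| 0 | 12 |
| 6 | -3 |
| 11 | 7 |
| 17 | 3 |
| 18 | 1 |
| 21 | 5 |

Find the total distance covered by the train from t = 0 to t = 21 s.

86.1 m

Distance (not displacement) is the total path length: add the absolute areas under v-t.
0–6 s: v = 0 at t = 4.8 s; triangle areas 28.8 + 1.8 = 30.6 m
6–11 s: v = 0 at t = 7.5 s; triangle areas 2.25 + 12.25 = 14.5 m
11–17 s: |½(7 + 3)(6)| = 30 m
17–18 s: |½(3 + 1)(1)| = 2 m
18–21 s: |½(1 + 5)(3)| = 9 m
Total distance = 86.1 m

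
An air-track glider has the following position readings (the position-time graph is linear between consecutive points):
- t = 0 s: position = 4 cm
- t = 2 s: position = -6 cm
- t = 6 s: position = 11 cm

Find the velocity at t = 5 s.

4.25 cm/s

Velocity is the slope of the x-t graph on 2–6 s: (11 − -6)/(6 − 2) = 4.25 cm/s.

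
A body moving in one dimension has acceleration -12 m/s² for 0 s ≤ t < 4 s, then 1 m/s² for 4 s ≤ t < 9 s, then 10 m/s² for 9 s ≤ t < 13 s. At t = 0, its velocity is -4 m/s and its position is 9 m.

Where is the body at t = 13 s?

-458.5 m

On each constant-a segment, Δv = aΔt and Δx = v₀Δt + ½aΔt²; chain segment to segment.
0–4 s: v starts -4 m/s; Δx = -4·4 + ½·-12·4² = -112 m; v ends -52 m/s.
4–9 s: v starts -52 m/s; Δx = -52·5 + ½·1·5² = -247.5 m; v ends -47 m/s.
9–13 s: v starts -47 m/s; Δx = -47·4 + ½·10·4² = -108 m; v ends -7 m/s.
x(13) = 9 + Σ Δx = -458.5 m.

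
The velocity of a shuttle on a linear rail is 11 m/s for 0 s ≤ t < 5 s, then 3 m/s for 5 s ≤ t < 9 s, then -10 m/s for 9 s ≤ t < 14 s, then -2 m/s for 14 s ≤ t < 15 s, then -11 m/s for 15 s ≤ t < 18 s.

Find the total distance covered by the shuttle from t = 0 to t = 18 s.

Distance (not displacement) is the total path length: add the absolute areas under v-t.
0–5 s: |11| × 5 = 55 m
5–9 s: |3| × 4 = 12 m
9–14 s: |-10| × 5 = 50 m
14–15 s: |-2| × 1 = 2 m
15–18 s: |-11| × 3 = 33 m
Total distance = 152 m

152 m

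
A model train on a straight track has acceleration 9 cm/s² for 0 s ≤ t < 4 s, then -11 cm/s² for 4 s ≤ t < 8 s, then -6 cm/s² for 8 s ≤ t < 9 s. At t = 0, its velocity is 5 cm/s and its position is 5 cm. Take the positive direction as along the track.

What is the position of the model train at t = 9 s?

167 cm

On each constant-a segment, Δv = aΔt and Δx = v₀Δt + ½aΔt²; chain segment to segment.
0–4 s: v starts 5 cm/s; Δx = 5·4 + ½·9·4² = 92 cm; v ends 41 cm/s.
4–8 s: v starts 41 cm/s; Δx = 41·4 + ½·-11·4² = 76 cm; v ends -3 cm/s.
8–9 s: v starts -3 cm/s; Δx = -3·1 + ½·-6·1² = -6 cm; v ends -9 cm/s.
x(9) = 5 + Σ Δx = 167 cm.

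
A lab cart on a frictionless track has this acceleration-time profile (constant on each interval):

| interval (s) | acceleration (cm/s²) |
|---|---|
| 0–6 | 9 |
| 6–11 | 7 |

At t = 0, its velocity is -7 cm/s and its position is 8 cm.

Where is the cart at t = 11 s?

On each constant-a segment, Δv = aΔt and Δx = v₀Δt + ½aΔt²; chain segment to segment.
0–6 s: v starts -7 cm/s; Δx = -7·6 + ½·9·6² = 120 cm; v ends 47 cm/s.
6–11 s: v starts 47 cm/s; Δx = 47·5 + ½·7·5² = 322.5 cm; v ends 82 cm/s.
x(11) = 8 + Σ Δx = 450.5 cm.

450.5 cm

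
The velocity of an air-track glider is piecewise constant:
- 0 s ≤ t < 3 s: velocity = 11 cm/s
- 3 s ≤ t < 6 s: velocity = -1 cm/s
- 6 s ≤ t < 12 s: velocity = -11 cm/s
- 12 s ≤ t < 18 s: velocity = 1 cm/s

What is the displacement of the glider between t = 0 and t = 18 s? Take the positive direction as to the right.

-30 cm

Net displacement equals the area under the velocity-time graph (areas below the axis count negative).
0–3 s: 11 × 3 = 33 cm
3–6 s: -1 × 3 = -3 cm
6–12 s: -11 × 6 = -66 cm
12–18 s: 1 × 6 = 6 cm
Net displacement = -30 cm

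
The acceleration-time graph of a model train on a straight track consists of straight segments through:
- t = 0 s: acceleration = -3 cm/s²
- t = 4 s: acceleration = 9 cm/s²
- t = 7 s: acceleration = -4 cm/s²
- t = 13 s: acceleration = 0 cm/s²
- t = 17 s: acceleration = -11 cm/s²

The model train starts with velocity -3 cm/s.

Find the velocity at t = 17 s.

-17.5 cm/s

Δv equals the area under the a-t graph; then v = v₀ + Δv.
0–4 s: ½(-3 + 9)(4) = 12 cm/s
4–7 s: ½(9 + -4)(3) = 7.5 cm/s
7–13 s: ½(-4 + 0)(6) = -12 cm/s
13–17 s: ½(0 + -11)(4) = -22 cm/s
Δv = -14.5 cm/s, so v(17) = -3 + (-14.5) = -17.5 cm/s.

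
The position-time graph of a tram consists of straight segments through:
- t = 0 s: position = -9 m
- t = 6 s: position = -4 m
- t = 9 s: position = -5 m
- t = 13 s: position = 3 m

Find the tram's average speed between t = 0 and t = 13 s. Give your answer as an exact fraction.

14/13 m/s

Average speed = (total path length)/(elapsed time); on a piecewise-linear x-t graph the path length is Σ|Δx|.
0–6 s: |Δx| = |-4 − -9| = 5 m
6–9 s: |Δx| = |-5 − -4| = 1 m
9–13 s: |Δx| = |3 − -5| = 8 m
Total path = 14 m; average speed = 14/13 = 14/13 m/s.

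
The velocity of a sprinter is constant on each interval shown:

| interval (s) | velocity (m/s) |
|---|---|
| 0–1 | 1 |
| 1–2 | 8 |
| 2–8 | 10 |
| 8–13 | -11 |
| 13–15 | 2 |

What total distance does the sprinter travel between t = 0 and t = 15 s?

128 m

Total distance travelled is ∫|v| dt — sum the magnitudes of each area piece.
0–1 s: |1| × 1 = 1 m
1–2 s: |8| × 1 = 8 m
2–8 s: |10| × 6 = 60 m
8–13 s: |-11| × 5 = 55 m
13–15 s: |2| × 2 = 4 m
Total distance = 128 m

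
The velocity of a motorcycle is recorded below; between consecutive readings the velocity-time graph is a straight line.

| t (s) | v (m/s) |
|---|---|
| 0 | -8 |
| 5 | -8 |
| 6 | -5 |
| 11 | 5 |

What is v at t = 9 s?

On 6–11 s the graph is linear from -5 to 5 m/s: v(9) = -5 + (5 − -5)·(9 − 6)/(11 − 6) = 1 m/s.

1 m/s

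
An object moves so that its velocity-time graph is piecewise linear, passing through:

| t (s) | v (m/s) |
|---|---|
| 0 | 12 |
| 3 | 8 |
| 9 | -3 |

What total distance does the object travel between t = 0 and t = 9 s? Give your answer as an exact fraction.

549/11 m

Distance (not displacement) is the total path length: add the absolute areas under v-t.
0–3 s: |½(12 + 8)(3)| = 30 m
3–9 s: v = 0 at t = 81/11 s; triangle areas 192/11 + 27/11 = 219/11 m
Total distance = 549/11 m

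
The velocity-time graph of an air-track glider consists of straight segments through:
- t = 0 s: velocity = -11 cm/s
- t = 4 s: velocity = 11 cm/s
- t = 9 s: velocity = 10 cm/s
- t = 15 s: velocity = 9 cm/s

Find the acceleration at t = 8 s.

Acceleration is the slope of the v-t graph on 4–9 s: (10 − 11)/(9 − 4) = -0.2 cm/s².

-0.2 cm/s²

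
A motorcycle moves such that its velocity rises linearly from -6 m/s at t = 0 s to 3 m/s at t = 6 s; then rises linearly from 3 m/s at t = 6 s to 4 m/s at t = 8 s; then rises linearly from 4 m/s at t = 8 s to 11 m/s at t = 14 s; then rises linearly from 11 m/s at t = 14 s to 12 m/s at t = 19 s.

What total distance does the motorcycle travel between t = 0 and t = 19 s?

Total distance travelled is ∫|v| dt — sum the magnitudes of each area piece.
0–6 s: v = 0 at t = 4 s; triangle areas 12 + 3 = 15 m
6–8 s: |½(3 + 4)(2)| = 7 m
8–14 s: |½(4 + 11)(6)| = 45 m
14–19 s: |½(11 + 12)(5)| = 57.5 m
Total distance = 124.5 m

124.5 m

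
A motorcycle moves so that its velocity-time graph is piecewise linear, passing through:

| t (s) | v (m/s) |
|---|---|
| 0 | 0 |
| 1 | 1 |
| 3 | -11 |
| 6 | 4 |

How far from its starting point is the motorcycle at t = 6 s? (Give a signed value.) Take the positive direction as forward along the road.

Displacement is the signed area under the v-t curve.
0–1 s: ½(0 + 1)(1) = 0.5 m
1–3 s: ½(1 + -11)(2) = -10 m
3–6 s: ½(-11 + 4)(3) = -10.5 m
Net displacement = -20 m

-20 m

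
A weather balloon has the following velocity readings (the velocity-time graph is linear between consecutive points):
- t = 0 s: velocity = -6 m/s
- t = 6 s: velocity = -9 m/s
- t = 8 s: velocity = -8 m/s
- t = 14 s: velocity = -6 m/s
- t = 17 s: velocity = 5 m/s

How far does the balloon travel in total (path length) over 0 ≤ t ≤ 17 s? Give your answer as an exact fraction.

2471/22 m

Distance (not displacement) is the total path length: add the absolute areas under v-t.
0–6 s: |½(-6 + -9)(6)| = 45 m
6–8 s: |½(-9 + -8)(2)| = 17 m
8–14 s: |½(-8 + -6)(6)| = 42 m
14–17 s: v = 0 at t = 172/11 s; triangle areas 54/11 + 75/22 = 183/22 m
Total distance = 2471/22 m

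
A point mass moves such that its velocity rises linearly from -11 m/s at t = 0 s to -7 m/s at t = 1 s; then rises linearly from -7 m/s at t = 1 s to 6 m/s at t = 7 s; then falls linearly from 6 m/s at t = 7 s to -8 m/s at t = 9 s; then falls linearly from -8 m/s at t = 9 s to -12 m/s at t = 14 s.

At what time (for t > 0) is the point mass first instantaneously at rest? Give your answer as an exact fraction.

t = 55/13 s

v changes sign on 1–7 s (from -7 to 6); the graph is linear there, so v = 0 at t = 1 + (7)·(7 − 1)/(6 − -7) = 55/13 s.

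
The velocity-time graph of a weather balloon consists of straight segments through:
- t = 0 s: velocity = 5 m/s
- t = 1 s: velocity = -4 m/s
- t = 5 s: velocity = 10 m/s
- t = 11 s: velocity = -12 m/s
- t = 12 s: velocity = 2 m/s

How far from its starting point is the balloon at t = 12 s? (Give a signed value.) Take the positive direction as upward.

1.5 m

Displacement is the signed area under the v-t curve.
0–1 s: ½(5 + -4)(1) = 0.5 m
1–5 s: ½(-4 + 10)(4) = 12 m
5–11 s: ½(10 + -12)(6) = -6 m
11–12 s: ½(-12 + 2)(1) = -5 m
Net displacement = 1.5 m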